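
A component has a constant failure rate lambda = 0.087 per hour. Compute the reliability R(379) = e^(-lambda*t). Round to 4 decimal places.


lambda = 0.087
t = 379
lambda * t = 32.973
R(t) = e^(-32.973)
R(t) = 0.0

0.0


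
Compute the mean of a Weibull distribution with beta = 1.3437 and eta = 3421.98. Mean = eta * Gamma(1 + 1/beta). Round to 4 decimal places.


beta = 1.3437, eta = 3421.98
1/beta = 0.7442
1 + 1/beta = 1.7442
Gamma(1.7442) = 0.9178
Mean = 3421.98 * 0.9178
Mean = 3140.5536

3140.5536


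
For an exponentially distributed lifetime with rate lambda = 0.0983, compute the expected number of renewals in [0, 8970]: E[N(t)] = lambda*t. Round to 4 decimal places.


lambda = 0.0983
t = 8970
E[N(t)] = lambda * t
E[N(t)] = 0.0983 * 8970
E[N(t)] = 881.751

881.751


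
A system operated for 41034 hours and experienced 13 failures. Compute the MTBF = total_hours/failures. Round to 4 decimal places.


total_hours = 41034
failures = 13
MTBF = 41034 / 13
MTBF = 3156.4615

3156.4615


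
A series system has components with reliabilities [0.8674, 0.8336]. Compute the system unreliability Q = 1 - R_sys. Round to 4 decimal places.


Components: [0.8674, 0.8336]
After component 1: product = 0.8674
After component 2: product = 0.7231
R_sys = 0.7231
Q = 1 - 0.7231 = 0.2769

0.2769


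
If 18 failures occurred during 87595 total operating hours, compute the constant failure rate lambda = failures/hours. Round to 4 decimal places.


failures = 18
total_hours = 87595
lambda = 18 / 87595
lambda = 0.0002

0.0002


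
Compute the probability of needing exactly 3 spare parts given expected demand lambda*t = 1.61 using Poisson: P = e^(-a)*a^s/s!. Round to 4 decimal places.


a = 1.61, s = 3
e^(-a) = e^(-1.61) = 0.1999
a^s = 1.61^3 = 4.1733
s! = 6
P = 0.1999 * 4.1733 / 6
P = 0.139

0.139


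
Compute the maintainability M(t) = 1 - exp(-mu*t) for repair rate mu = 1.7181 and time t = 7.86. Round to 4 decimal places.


mu = 1.7181, t = 7.86
mu * t = 1.7181 * 7.86 = 13.5043
exp(-13.5043) = 0.0
M(t) = 1 - 0.0
M(t) = 1.0

1.0


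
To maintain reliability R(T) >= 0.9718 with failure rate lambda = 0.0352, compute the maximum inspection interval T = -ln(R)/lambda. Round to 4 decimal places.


R_target = 0.9718
lambda = 0.0352
-ln(0.9718) = 0.0286
T = 0.0286 / 0.0352
T = 0.8126

0.8126


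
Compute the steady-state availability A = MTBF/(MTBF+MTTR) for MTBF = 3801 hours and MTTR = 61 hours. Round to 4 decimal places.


MTBF = 3801
MTTR = 61
MTBF + MTTR = 3862
A = 3801 / 3862
A = 0.9842

0.9842


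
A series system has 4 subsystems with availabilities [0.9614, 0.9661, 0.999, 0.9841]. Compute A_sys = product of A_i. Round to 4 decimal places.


Subsystems: [0.9614, 0.9661, 0.999, 0.9841]
After subsystem 1 (A=0.9614): product = 0.9614
After subsystem 2 (A=0.9661): product = 0.9288
After subsystem 3 (A=0.999): product = 0.9279
After subsystem 4 (A=0.9841): product = 0.9131
A_sys = 0.9131

0.9131


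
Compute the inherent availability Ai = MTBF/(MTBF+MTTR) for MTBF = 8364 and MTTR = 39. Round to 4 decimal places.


MTBF = 8364
MTTR = 39
MTBF + MTTR = 8403
Ai = 8364 / 8403
Ai = 0.9954

0.9954


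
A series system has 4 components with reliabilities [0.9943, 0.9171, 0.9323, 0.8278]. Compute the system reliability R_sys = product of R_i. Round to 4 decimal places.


Components: [0.9943, 0.9171, 0.9323, 0.8278]
After component 1 (R=0.9943): product = 0.9943
After component 2 (R=0.9171): product = 0.9119
After component 3 (R=0.9323): product = 0.8501
After component 4 (R=0.8278): product = 0.7037
R_sys = 0.7037

0.7037


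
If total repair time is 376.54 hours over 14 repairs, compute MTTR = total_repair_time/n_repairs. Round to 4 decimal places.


total_repair_time = 376.54
n_repairs = 14
MTTR = 376.54 / 14
MTTR = 26.8957

26.8957


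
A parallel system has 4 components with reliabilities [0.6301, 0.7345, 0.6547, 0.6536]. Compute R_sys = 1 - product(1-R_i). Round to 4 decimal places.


Components: [0.6301, 0.7345, 0.6547, 0.6536]
(1 - 0.6301) = 0.3699, running product = 0.3699
(1 - 0.7345) = 0.2655, running product = 0.0982
(1 - 0.6547) = 0.3453, running product = 0.0339
(1 - 0.6536) = 0.3464, running product = 0.0117
Product of (1-R_i) = 0.0117
R_sys = 1 - 0.0117 = 0.9883

0.9883


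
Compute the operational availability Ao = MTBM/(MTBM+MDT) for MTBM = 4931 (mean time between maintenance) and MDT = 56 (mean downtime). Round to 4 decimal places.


MTBM = 4931
MDT = 56
MTBM + MDT = 4987
Ao = 4931 / 4987
Ao = 0.9888

0.9888


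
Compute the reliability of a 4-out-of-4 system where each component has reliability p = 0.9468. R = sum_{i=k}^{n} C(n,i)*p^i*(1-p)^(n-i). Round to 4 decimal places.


k = 4, n = 4, p = 0.9468
i=4: C(4,4)=1 * 0.9468^4 * 0.0532^0 = 0.8036
R = sum of terms = 0.8036

0.8036


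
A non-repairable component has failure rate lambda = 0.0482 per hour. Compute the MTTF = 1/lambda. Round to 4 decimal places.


lambda = 0.0482
MTTF = 1 / 0.0482
MTTF = 20.7469

20.7469


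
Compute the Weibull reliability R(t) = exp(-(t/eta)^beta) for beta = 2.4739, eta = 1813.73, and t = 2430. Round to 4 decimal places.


beta = 2.4739, eta = 1813.73, t = 2430
t/eta = 2430 / 1813.73 = 1.3398
(t/eta)^beta = 1.3398^2.4739 = 2.0619
R(t) = exp(-2.0619)
R(t) = 0.1272

0.1272


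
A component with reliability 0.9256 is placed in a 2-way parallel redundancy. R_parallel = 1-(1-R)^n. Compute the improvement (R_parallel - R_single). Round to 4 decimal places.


R_single = 0.9256, n = 2
1 - R_single = 0.0744
(1 - R_single)^n = 0.0744^2 = 0.0055
R_parallel = 1 - 0.0055 = 0.9945
Improvement = 0.9945 - 0.9256
Improvement = 0.0689

0.0689


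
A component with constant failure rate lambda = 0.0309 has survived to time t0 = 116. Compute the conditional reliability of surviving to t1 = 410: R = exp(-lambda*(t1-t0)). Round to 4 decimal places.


lambda = 0.0309
t0 = 116, t1 = 410
t1 - t0 = 294
lambda * (t1-t0) = 0.0309 * 294 = 9.0846
R = exp(-9.0846)
R = 0.0001

0.0001


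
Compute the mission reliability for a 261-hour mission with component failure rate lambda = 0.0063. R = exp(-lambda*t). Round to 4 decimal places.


lambda = 0.0063
mission_time = 261
lambda * t = 0.0063 * 261 = 1.6443
R = exp(-1.6443)
R = 0.1931

0.1931


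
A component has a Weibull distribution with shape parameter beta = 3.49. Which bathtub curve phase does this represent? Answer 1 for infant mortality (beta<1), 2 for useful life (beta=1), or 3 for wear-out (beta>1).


beta = 3.49
Compare beta to 1:
beta < 1 => infant mortality (phase 1)
beta = 1 => useful life (phase 2)
beta > 1 => wear-out (phase 3)
Since beta = 3.49, this is wear-out (increasing failure rate)
Phase = 3

3


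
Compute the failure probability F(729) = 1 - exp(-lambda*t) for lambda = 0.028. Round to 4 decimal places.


lambda = 0.028, t = 729
lambda * t = 20.412
exp(-20.412) = 0.0
F(t) = 1 - 0.0
F(t) = 1.0

1.0


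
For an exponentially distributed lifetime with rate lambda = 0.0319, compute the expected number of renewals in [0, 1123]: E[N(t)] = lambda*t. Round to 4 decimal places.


lambda = 0.0319
t = 1123
E[N(t)] = lambda * t
E[N(t)] = 0.0319 * 1123
E[N(t)] = 35.8237

35.8237


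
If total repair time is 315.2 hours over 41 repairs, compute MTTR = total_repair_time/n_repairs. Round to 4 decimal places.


total_repair_time = 315.2
n_repairs = 41
MTTR = 315.2 / 41
MTTR = 7.6878

7.6878


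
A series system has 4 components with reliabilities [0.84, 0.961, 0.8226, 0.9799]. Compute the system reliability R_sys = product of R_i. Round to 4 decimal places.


Components: [0.84, 0.961, 0.8226, 0.9799]
After component 1 (R=0.84): product = 0.84
After component 2 (R=0.961): product = 0.8072
After component 3 (R=0.8226): product = 0.664
After component 4 (R=0.9799): product = 0.6507
R_sys = 0.6507

0.6507


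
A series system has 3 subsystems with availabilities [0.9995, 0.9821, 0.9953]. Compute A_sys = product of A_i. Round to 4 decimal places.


Subsystems: [0.9995, 0.9821, 0.9953]
After subsystem 1 (A=0.9995): product = 0.9995
After subsystem 2 (A=0.9821): product = 0.9816
After subsystem 3 (A=0.9953): product = 0.977
A_sys = 0.977

0.977


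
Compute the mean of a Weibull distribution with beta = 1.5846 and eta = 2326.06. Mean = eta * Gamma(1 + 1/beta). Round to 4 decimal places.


beta = 1.5846, eta = 2326.06
1/beta = 0.6311
1 + 1/beta = 1.6311
Gamma(1.6311) = 0.8974
Mean = 2326.06 * 0.8974
Mean = 2087.3845

2087.3845


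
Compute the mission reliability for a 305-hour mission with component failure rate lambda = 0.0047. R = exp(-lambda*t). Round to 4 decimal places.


lambda = 0.0047
mission_time = 305
lambda * t = 0.0047 * 305 = 1.4335
R = exp(-1.4335)
R = 0.2385

0.2385


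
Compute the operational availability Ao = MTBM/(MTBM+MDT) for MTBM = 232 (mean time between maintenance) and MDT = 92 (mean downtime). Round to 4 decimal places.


MTBM = 232
MDT = 92
MTBM + MDT = 324
Ao = 232 / 324
Ao = 0.716

0.716


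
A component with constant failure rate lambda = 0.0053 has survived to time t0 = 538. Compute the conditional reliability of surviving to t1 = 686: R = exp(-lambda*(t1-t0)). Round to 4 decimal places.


lambda = 0.0053
t0 = 538, t1 = 686
t1 - t0 = 148
lambda * (t1-t0) = 0.0053 * 148 = 0.7844
R = exp(-0.7844)
R = 0.4564

0.4564


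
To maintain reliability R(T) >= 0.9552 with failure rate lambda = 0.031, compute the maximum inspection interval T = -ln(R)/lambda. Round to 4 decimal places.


R_target = 0.9552
lambda = 0.031
-ln(0.9552) = 0.0458
T = 0.0458 / 0.031
T = 1.4785

1.4785


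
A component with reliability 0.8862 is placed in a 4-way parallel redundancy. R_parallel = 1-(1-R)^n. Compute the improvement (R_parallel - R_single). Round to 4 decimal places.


R_single = 0.8862, n = 4
1 - R_single = 0.1138
(1 - R_single)^n = 0.1138^4 = 0.0002
R_parallel = 1 - 0.0002 = 0.9998
Improvement = 0.9998 - 0.8862
Improvement = 0.1136

0.1136


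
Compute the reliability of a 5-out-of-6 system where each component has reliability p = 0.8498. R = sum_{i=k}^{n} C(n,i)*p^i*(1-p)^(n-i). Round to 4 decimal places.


k = 5, n = 6, p = 0.8498
i=5: C(6,5)=6 * 0.8498^5 * 0.1502^1 = 0.3994
i=6: C(6,6)=1 * 0.8498^6 * 0.1502^0 = 0.3766
R = sum of terms = 0.776

0.776


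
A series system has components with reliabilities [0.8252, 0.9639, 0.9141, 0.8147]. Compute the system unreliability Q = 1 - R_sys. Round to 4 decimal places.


Components: [0.8252, 0.9639, 0.9141, 0.8147]
After component 1: product = 0.8252
After component 2: product = 0.7954
After component 3: product = 0.7271
After component 4: product = 0.5924
R_sys = 0.5924
Q = 1 - 0.5924 = 0.4076

0.4076


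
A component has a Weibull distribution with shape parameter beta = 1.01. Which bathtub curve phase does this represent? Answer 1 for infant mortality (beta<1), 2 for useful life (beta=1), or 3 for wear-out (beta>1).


beta = 1.01
Compare beta to 1:
beta < 1 => infant mortality (phase 1)
beta = 1 => useful life (phase 2)
beta > 1 => wear-out (phase 3)
Since beta = 1.01, this is wear-out (increasing failure rate)
Phase = 3

3


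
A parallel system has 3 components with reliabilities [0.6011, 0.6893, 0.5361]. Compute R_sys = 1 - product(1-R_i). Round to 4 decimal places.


Components: [0.6011, 0.6893, 0.5361]
(1 - 0.6011) = 0.3989, running product = 0.3989
(1 - 0.6893) = 0.3107, running product = 0.1239
(1 - 0.5361) = 0.4639, running product = 0.0575
Product of (1-R_i) = 0.0575
R_sys = 1 - 0.0575 = 0.9425

0.9425


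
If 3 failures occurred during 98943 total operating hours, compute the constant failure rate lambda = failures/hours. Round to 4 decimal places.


failures = 3
total_hours = 98943
lambda = 3 / 98943
lambda = 0.0

0.0


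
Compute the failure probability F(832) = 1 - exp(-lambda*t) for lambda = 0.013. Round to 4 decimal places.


lambda = 0.013, t = 832
lambda * t = 10.816
exp(-10.816) = 0.0
F(t) = 1 - 0.0
F(t) = 1.0

1.0


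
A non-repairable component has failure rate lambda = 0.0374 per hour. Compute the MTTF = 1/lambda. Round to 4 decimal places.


lambda = 0.0374
MTTF = 1 / 0.0374
MTTF = 26.738

26.738


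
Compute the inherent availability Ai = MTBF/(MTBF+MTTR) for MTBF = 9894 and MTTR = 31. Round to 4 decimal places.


MTBF = 9894
MTTR = 31
MTBF + MTTR = 9925
Ai = 9894 / 9925
Ai = 0.9969

0.9969


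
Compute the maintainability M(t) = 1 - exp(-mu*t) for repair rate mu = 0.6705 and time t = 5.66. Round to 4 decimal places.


mu = 0.6705, t = 5.66
mu * t = 0.6705 * 5.66 = 3.795
exp(-3.795) = 0.0225
M(t) = 1 - 0.0225
M(t) = 0.9775

0.9775


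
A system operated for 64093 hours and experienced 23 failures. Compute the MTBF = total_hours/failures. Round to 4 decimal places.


total_hours = 64093
failures = 23
MTBF = 64093 / 23
MTBF = 2786.6522

2786.6522


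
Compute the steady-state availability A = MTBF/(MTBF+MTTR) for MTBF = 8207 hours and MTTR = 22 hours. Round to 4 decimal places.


MTBF = 8207
MTTR = 22
MTBF + MTTR = 8229
A = 8207 / 8229
A = 0.9973

0.9973


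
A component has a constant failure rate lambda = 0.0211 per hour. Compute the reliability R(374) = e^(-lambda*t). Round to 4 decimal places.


lambda = 0.0211
t = 374
lambda * t = 7.8914
R(t) = e^(-7.8914)
R(t) = 0.0004

0.0004


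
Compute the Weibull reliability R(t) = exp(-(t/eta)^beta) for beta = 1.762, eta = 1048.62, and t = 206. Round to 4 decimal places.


beta = 1.762, eta = 1048.62, t = 206
t/eta = 206 / 1048.62 = 0.1964
(t/eta)^beta = 0.1964^1.762 = 0.0568
R(t) = exp(-0.0568)
R(t) = 0.9447

0.9447


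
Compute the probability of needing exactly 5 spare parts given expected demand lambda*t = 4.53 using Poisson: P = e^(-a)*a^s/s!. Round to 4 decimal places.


a = 4.53, s = 5
e^(-a) = e^(-4.53) = 0.0108
a^s = 4.53^5 = 1907.6162
s! = 120
P = 0.0108 * 1907.6162 / 120
P = 0.1714

0.1714


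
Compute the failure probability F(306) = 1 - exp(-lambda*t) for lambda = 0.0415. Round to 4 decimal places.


lambda = 0.0415, t = 306
lambda * t = 12.699
exp(-12.699) = 0.0
F(t) = 1 - 0.0
F(t) = 1.0

1.0


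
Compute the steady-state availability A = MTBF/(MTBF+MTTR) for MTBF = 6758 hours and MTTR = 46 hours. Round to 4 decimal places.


MTBF = 6758
MTTR = 46
MTBF + MTTR = 6804
A = 6758 / 6804
A = 0.9932

0.9932


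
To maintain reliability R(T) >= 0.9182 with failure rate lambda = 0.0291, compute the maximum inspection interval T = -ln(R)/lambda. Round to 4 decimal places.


R_target = 0.9182
lambda = 0.0291
-ln(0.9182) = 0.0853
T = 0.0853 / 0.0291
T = 2.9326

2.9326


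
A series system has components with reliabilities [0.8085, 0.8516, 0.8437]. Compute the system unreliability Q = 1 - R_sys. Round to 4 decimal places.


Components: [0.8085, 0.8516, 0.8437]
After component 1: product = 0.8085
After component 2: product = 0.6885
After component 3: product = 0.5809
R_sys = 0.5809
Q = 1 - 0.5809 = 0.4191

0.4191


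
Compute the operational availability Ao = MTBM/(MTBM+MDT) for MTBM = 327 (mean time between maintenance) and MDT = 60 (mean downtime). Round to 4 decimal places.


MTBM = 327
MDT = 60
MTBM + MDT = 387
Ao = 327 / 387
Ao = 0.845

0.845


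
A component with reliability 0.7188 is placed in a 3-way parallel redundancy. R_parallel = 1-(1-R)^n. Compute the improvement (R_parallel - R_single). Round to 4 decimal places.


R_single = 0.7188, n = 3
1 - R_single = 0.2812
(1 - R_single)^n = 0.2812^3 = 0.0222
R_parallel = 1 - 0.0222 = 0.9778
Improvement = 0.9778 - 0.7188
Improvement = 0.259

0.259


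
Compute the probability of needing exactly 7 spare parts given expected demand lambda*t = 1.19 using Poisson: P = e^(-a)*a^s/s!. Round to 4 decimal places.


a = 1.19, s = 7
e^(-a) = e^(-1.19) = 0.3042
a^s = 1.19^7 = 3.3793
s! = 5040
P = 0.3042 * 3.3793 / 5040
P = 0.0002

0.0002


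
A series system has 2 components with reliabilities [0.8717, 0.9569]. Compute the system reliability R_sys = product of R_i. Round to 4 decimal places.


Components: [0.8717, 0.9569]
After component 1 (R=0.8717): product = 0.8717
After component 2 (R=0.9569): product = 0.8341
R_sys = 0.8341

0.8341


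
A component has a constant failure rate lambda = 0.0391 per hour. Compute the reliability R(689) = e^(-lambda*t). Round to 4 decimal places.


lambda = 0.0391
t = 689
lambda * t = 26.9399
R(t) = e^(-26.9399)
R(t) = 0.0

0.0


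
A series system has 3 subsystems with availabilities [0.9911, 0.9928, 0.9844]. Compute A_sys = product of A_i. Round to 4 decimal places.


Subsystems: [0.9911, 0.9928, 0.9844]
After subsystem 1 (A=0.9911): product = 0.9911
After subsystem 2 (A=0.9928): product = 0.984
After subsystem 3 (A=0.9844): product = 0.9686
A_sys = 0.9686

0.9686


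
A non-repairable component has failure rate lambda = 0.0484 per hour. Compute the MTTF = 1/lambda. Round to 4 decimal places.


lambda = 0.0484
MTTF = 1 / 0.0484
MTTF = 20.6612

20.6612


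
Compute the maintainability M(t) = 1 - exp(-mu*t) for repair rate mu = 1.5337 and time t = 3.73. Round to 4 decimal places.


mu = 1.5337, t = 3.73
mu * t = 1.5337 * 3.73 = 5.7207
exp(-5.7207) = 0.0033
M(t) = 1 - 0.0033
M(t) = 0.9967

0.9967


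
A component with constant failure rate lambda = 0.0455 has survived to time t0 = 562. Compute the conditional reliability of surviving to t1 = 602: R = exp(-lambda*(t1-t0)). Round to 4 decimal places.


lambda = 0.0455
t0 = 562, t1 = 602
t1 - t0 = 40
lambda * (t1-t0) = 0.0455 * 40 = 1.82
R = exp(-1.82)
R = 0.162

0.162


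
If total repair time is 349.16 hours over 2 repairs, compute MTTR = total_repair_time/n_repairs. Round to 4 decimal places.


total_repair_time = 349.16
n_repairs = 2
MTTR = 349.16 / 2
MTTR = 174.58

174.58


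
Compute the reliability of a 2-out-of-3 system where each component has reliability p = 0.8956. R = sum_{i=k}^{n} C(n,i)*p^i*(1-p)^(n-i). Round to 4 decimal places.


k = 2, n = 3, p = 0.8956
i=2: C(3,2)=3 * 0.8956^2 * 0.1044^1 = 0.2512
i=3: C(3,3)=1 * 0.8956^3 * 0.1044^0 = 0.7184
R = sum of terms = 0.9696

0.9696


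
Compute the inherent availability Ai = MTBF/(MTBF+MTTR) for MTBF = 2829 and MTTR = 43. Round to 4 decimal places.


MTBF = 2829
MTTR = 43
MTBF + MTTR = 2872
Ai = 2829 / 2872
Ai = 0.985

0.985


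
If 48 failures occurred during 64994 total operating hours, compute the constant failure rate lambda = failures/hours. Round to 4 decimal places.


failures = 48
total_hours = 64994
lambda = 48 / 64994
lambda = 0.0007

0.0007


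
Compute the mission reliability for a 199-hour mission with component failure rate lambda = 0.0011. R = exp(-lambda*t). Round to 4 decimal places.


lambda = 0.0011
mission_time = 199
lambda * t = 0.0011 * 199 = 0.2189
R = exp(-0.2189)
R = 0.8034

0.8034


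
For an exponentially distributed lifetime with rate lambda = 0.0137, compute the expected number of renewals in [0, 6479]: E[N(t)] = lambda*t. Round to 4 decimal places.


lambda = 0.0137
t = 6479
E[N(t)] = lambda * t
E[N(t)] = 0.0137 * 6479
E[N(t)] = 88.7623

88.7623


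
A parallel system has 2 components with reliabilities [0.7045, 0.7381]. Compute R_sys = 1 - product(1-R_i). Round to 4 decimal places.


Components: [0.7045, 0.7381]
(1 - 0.7045) = 0.2955, running product = 0.2955
(1 - 0.7381) = 0.2619, running product = 0.0774
Product of (1-R_i) = 0.0774
R_sys = 1 - 0.0774 = 0.9226

0.9226


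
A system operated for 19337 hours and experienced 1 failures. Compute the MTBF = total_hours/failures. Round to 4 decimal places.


total_hours = 19337
failures = 1
MTBF = 19337 / 1
MTBF = 19337.0

19337.0


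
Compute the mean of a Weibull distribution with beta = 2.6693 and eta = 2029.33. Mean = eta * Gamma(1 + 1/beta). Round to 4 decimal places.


beta = 2.6693, eta = 2029.33
1/beta = 0.3746
1 + 1/beta = 1.3746
Gamma(1.3746) = 0.8889
Mean = 2029.33 * 0.8889
Mean = 1803.9574

1803.9574


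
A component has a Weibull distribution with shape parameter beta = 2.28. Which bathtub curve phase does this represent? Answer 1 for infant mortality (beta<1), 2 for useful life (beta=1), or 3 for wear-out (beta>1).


beta = 2.28
Compare beta to 1:
beta < 1 => infant mortality (phase 1)
beta = 1 => useful life (phase 2)
beta > 1 => wear-out (phase 3)
Since beta = 2.28, this is wear-out (increasing failure rate)
Phase = 3

3


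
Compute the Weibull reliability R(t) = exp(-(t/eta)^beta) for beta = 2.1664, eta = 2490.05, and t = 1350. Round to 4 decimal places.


beta = 2.1664, eta = 2490.05, t = 1350
t/eta = 1350 / 2490.05 = 0.5422
(t/eta)^beta = 0.5422^2.1664 = 0.2655
R(t) = exp(-0.2655)
R(t) = 0.7668

0.7668


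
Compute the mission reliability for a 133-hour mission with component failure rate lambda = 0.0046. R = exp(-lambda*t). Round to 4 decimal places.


lambda = 0.0046
mission_time = 133
lambda * t = 0.0046 * 133 = 0.6118
R = exp(-0.6118)
R = 0.5424

0.5424


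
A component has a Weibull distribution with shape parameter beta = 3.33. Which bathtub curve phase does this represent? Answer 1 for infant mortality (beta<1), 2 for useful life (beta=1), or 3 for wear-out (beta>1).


beta = 3.33
Compare beta to 1:
beta < 1 => infant mortality (phase 1)
beta = 1 => useful life (phase 2)
beta > 1 => wear-out (phase 3)
Since beta = 3.33, this is wear-out (increasing failure rate)
Phase = 3

3


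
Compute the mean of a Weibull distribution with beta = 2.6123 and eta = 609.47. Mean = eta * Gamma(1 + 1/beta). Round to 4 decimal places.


beta = 2.6123, eta = 609.47
1/beta = 0.3828
1 + 1/beta = 1.3828
Gamma(1.3828) = 0.8883
Mean = 609.47 * 0.8883
Mean = 541.4143

541.4143


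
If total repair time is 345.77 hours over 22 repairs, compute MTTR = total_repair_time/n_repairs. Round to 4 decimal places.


total_repair_time = 345.77
n_repairs = 22
MTTR = 345.77 / 22
MTTR = 15.7168

15.7168


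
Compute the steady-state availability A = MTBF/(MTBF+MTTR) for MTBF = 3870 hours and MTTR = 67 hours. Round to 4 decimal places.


MTBF = 3870
MTTR = 67
MTBF + MTTR = 3937
A = 3870 / 3937
A = 0.983

0.983


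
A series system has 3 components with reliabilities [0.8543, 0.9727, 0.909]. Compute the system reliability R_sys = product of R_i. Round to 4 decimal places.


Components: [0.8543, 0.9727, 0.909]
After component 1 (R=0.8543): product = 0.8543
After component 2 (R=0.9727): product = 0.831
After component 3 (R=0.909): product = 0.7554
R_sys = 0.7554

0.7554


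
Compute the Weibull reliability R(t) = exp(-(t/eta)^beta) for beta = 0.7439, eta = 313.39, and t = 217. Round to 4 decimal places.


beta = 0.7439, eta = 313.39, t = 217
t/eta = 217 / 313.39 = 0.6924
(t/eta)^beta = 0.6924^0.7439 = 0.7608
R(t) = exp(-0.7608)
R(t) = 0.4673

0.4673


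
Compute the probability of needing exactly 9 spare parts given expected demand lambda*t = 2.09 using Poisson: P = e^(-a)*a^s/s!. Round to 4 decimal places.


a = 2.09, s = 9
e^(-a) = e^(-2.09) = 0.1237
a^s = 2.09^9 = 760.8807
s! = 362880
P = 0.1237 * 760.8807 / 362880
P = 0.0003

0.0003


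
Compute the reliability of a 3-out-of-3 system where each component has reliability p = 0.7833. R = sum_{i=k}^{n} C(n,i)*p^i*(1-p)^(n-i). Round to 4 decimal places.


k = 3, n = 3, p = 0.7833
i=3: C(3,3)=1 * 0.7833^3 * 0.2167^0 = 0.4806
R = sum of terms = 0.4806

0.4806


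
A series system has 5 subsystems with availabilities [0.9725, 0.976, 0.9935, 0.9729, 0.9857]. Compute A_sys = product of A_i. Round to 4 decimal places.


Subsystems: [0.9725, 0.976, 0.9935, 0.9729, 0.9857]
After subsystem 1 (A=0.9725): product = 0.9725
After subsystem 2 (A=0.976): product = 0.9492
After subsystem 3 (A=0.9935): product = 0.943
After subsystem 4 (A=0.9729): product = 0.9174
After subsystem 5 (A=0.9857): product = 0.9043
A_sys = 0.9043

0.9043


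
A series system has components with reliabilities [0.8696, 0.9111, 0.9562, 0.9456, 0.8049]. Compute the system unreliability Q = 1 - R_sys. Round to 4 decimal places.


Components: [0.8696, 0.9111, 0.9562, 0.9456, 0.8049]
After component 1: product = 0.8696
After component 2: product = 0.7923
After component 3: product = 0.7576
After component 4: product = 0.7164
After component 5: product = 0.5766
R_sys = 0.5766
Q = 1 - 0.5766 = 0.4234

0.4234


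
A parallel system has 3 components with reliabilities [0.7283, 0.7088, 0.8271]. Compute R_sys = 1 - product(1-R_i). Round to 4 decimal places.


Components: [0.7283, 0.7088, 0.8271]
(1 - 0.7283) = 0.2717, running product = 0.2717
(1 - 0.7088) = 0.2912, running product = 0.0791
(1 - 0.8271) = 0.1729, running product = 0.0137
Product of (1-R_i) = 0.0137
R_sys = 1 - 0.0137 = 0.9863

0.9863


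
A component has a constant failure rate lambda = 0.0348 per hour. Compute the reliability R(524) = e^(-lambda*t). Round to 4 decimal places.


lambda = 0.0348
t = 524
lambda * t = 18.2352
R(t) = e^(-18.2352)
R(t) = 0.0

0.0


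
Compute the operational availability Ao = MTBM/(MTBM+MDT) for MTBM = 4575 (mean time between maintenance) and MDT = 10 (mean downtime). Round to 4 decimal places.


MTBM = 4575
MDT = 10
MTBM + MDT = 4585
Ao = 4575 / 4585
Ao = 0.9978

0.9978


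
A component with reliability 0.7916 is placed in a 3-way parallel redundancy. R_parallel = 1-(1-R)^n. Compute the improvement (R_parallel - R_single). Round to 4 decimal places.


R_single = 0.7916, n = 3
1 - R_single = 0.2084
(1 - R_single)^n = 0.2084^3 = 0.0091
R_parallel = 1 - 0.0091 = 0.9909
Improvement = 0.9909 - 0.7916
Improvement = 0.1993

0.1993


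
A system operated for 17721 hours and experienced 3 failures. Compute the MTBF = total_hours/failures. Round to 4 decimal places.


total_hours = 17721
failures = 3
MTBF = 17721 / 3
MTBF = 5907.0

5907.0


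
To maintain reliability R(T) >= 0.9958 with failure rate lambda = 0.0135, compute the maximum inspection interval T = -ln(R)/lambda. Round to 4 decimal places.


R_target = 0.9958
lambda = 0.0135
-ln(0.9958) = 0.0042
T = 0.0042 / 0.0135
T = 0.3118

0.3118


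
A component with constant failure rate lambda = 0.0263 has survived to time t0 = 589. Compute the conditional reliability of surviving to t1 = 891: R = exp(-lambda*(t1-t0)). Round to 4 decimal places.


lambda = 0.0263
t0 = 589, t1 = 891
t1 - t0 = 302
lambda * (t1-t0) = 0.0263 * 302 = 7.9426
R = exp(-7.9426)
R = 0.0004

0.0004


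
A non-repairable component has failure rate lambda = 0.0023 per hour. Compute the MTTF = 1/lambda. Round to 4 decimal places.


lambda = 0.0023
MTTF = 1 / 0.0023
MTTF = 434.7826

434.7826


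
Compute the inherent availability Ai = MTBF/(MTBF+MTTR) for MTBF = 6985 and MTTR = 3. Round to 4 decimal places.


MTBF = 6985
MTTR = 3
MTBF + MTTR = 6988
Ai = 6985 / 6988
Ai = 0.9996

0.9996


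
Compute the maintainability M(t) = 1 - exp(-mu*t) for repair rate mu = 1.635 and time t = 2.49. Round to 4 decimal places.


mu = 1.635, t = 2.49
mu * t = 1.635 * 2.49 = 4.0712
exp(-4.0712) = 0.0171
M(t) = 1 - 0.0171
M(t) = 0.9829

0.9829


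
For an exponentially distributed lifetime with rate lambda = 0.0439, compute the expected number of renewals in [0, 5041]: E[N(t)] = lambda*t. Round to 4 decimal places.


lambda = 0.0439
t = 5041
E[N(t)] = lambda * t
E[N(t)] = 0.0439 * 5041
E[N(t)] = 221.2999

221.2999


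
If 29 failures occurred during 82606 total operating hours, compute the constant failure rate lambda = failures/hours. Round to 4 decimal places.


failures = 29
total_hours = 82606
lambda = 29 / 82606
lambda = 0.0004

0.0004


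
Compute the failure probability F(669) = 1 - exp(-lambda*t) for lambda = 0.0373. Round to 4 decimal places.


lambda = 0.0373, t = 669
lambda * t = 24.9537
exp(-24.9537) = 0.0
F(t) = 1 - 0.0
F(t) = 1.0

1.0


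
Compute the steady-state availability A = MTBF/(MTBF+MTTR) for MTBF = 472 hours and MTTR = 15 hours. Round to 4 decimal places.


MTBF = 472
MTTR = 15
MTBF + MTTR = 487
A = 472 / 487
A = 0.9692

0.9692


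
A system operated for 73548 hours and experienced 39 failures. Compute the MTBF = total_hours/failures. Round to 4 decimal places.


total_hours = 73548
failures = 39
MTBF = 73548 / 39
MTBF = 1885.8462

1885.8462


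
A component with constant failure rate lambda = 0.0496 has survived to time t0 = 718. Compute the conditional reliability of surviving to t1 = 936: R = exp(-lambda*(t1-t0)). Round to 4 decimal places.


lambda = 0.0496
t0 = 718, t1 = 936
t1 - t0 = 218
lambda * (t1-t0) = 0.0496 * 218 = 10.8128
R = exp(-10.8128)
R = 0.0

0.0


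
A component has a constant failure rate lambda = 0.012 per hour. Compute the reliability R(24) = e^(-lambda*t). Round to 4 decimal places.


lambda = 0.012
t = 24
lambda * t = 0.288
R(t) = e^(-0.288)
R(t) = 0.7498

0.7498


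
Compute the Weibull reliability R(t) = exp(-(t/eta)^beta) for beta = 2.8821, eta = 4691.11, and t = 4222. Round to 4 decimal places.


beta = 2.8821, eta = 4691.11, t = 4222
t/eta = 4222 / 4691.11 = 0.9
(t/eta)^beta = 0.9^2.8821 = 0.7381
R(t) = exp(-0.7381)
R(t) = 0.478

0.478


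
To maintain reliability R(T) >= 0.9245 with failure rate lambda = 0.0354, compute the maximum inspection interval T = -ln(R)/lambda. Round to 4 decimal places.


R_target = 0.9245
lambda = 0.0354
-ln(0.9245) = 0.0785
T = 0.0785 / 0.0354
T = 2.2176

2.2176


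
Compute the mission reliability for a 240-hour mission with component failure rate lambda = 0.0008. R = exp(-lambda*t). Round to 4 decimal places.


lambda = 0.0008
mission_time = 240
lambda * t = 0.0008 * 240 = 0.192
R = exp(-0.192)
R = 0.8253

0.8253


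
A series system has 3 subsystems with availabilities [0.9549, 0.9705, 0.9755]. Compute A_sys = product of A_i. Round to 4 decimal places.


Subsystems: [0.9549, 0.9705, 0.9755]
After subsystem 1 (A=0.9549): product = 0.9549
After subsystem 2 (A=0.9705): product = 0.9267
After subsystem 3 (A=0.9755): product = 0.904
A_sys = 0.904

0.904


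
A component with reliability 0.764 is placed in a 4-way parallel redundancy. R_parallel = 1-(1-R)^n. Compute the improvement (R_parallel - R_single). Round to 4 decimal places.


R_single = 0.764, n = 4
1 - R_single = 0.236
(1 - R_single)^n = 0.236^4 = 0.0031
R_parallel = 1 - 0.0031 = 0.9969
Improvement = 0.9969 - 0.764
Improvement = 0.2329

0.2329


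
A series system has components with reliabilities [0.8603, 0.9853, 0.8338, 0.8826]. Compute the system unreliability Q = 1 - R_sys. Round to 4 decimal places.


Components: [0.8603, 0.9853, 0.8338, 0.8826]
After component 1: product = 0.8603
After component 2: product = 0.8477
After component 3: product = 0.7068
After component 4: product = 0.6238
R_sys = 0.6238
Q = 1 - 0.6238 = 0.3762

0.3762


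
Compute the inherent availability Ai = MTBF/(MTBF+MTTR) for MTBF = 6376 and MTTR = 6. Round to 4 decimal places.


MTBF = 6376
MTTR = 6
MTBF + MTTR = 6382
Ai = 6376 / 6382
Ai = 0.9991

0.9991


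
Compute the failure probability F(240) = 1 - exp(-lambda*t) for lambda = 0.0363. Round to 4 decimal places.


lambda = 0.0363, t = 240
lambda * t = 8.712
exp(-8.712) = 0.0002
F(t) = 1 - 0.0002
F(t) = 0.9998

0.9998


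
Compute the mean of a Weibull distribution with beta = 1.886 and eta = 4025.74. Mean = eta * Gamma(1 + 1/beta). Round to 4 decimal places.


beta = 1.886, eta = 4025.74
1/beta = 0.5302
1 + 1/beta = 1.5302
Gamma(1.5302) = 0.8876
Mean = 4025.74 * 0.8876
Mean = 3573.1676

3573.1676


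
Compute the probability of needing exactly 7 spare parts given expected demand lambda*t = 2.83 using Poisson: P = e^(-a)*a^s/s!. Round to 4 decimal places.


a = 2.83, s = 7
e^(-a) = e^(-2.83) = 0.059
a^s = 2.83^7 = 1453.8013
s! = 5040
P = 0.059 * 1453.8013 / 5040
P = 0.017

0.017


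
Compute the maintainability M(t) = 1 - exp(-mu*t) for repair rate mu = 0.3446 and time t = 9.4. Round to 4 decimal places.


mu = 0.3446, t = 9.4
mu * t = 0.3446 * 9.4 = 3.2392
exp(-3.2392) = 0.0392
M(t) = 1 - 0.0392
M(t) = 0.9608

0.9608


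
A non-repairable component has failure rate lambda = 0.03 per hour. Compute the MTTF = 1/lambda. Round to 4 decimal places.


lambda = 0.03
MTTF = 1 / 0.03
MTTF = 33.3333

33.3333


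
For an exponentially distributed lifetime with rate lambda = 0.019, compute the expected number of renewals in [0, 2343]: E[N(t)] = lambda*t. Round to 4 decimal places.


lambda = 0.019
t = 2343
E[N(t)] = lambda * t
E[N(t)] = 0.019 * 2343
E[N(t)] = 44.517

44.517


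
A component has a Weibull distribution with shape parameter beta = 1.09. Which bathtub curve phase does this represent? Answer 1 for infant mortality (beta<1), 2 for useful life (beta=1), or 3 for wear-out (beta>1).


beta = 1.09
Compare beta to 1:
beta < 1 => infant mortality (phase 1)
beta = 1 => useful life (phase 2)
beta > 1 => wear-out (phase 3)
Since beta = 1.09, this is wear-out (increasing failure rate)
Phase = 3

3


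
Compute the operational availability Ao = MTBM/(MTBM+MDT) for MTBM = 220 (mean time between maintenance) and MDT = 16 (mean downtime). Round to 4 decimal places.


MTBM = 220
MDT = 16
MTBM + MDT = 236
Ao = 220 / 236
Ao = 0.9322

0.9322


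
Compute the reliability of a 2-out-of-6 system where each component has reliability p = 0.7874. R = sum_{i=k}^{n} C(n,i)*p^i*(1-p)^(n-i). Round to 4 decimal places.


k = 2, n = 6, p = 0.7874
i=2: C(6,2)=15 * 0.7874^2 * 0.2126^4 = 0.019
i=3: C(6,3)=20 * 0.7874^3 * 0.2126^3 = 0.0938
i=4: C(6,4)=15 * 0.7874^4 * 0.2126^2 = 0.2606
i=5: C(6,5)=6 * 0.7874^5 * 0.2126^1 = 0.3861
i=6: C(6,6)=1 * 0.7874^6 * 0.2126^0 = 0.2383
R = sum of terms = 0.9979

0.9979


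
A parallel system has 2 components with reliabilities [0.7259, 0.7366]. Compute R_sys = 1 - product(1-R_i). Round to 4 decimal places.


Components: [0.7259, 0.7366]
(1 - 0.7259) = 0.2741, running product = 0.2741
(1 - 0.7366) = 0.2634, running product = 0.0722
Product of (1-R_i) = 0.0722
R_sys = 1 - 0.0722 = 0.9278

0.9278


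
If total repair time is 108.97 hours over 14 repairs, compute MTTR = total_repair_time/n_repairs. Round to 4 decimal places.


total_repair_time = 108.97
n_repairs = 14
MTTR = 108.97 / 14
MTTR = 7.7836

7.7836


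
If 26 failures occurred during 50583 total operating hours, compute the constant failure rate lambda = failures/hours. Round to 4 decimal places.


failures = 26
total_hours = 50583
lambda = 26 / 50583
lambda = 0.0005

0.0005


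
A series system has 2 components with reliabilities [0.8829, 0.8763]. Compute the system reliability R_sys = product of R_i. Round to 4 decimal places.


Components: [0.8829, 0.8763]
After component 1 (R=0.8829): product = 0.8829
After component 2 (R=0.8763): product = 0.7737
R_sys = 0.7737

0.7737


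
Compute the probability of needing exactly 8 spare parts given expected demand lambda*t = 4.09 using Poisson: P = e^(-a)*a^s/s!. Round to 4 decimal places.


a = 4.09, s = 8
e^(-a) = e^(-4.09) = 0.0167
a^s = 4.09^8 = 78304.4537
s! = 40320
P = 0.0167 * 78304.4537 / 40320
P = 0.0325

0.0325


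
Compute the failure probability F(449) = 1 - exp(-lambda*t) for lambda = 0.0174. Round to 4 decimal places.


lambda = 0.0174, t = 449
lambda * t = 7.8126
exp(-7.8126) = 0.0004
F(t) = 1 - 0.0004
F(t) = 0.9996

0.9996


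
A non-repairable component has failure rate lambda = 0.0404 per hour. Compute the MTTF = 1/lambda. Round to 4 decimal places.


lambda = 0.0404
MTTF = 1 / 0.0404
MTTF = 24.7525

24.7525


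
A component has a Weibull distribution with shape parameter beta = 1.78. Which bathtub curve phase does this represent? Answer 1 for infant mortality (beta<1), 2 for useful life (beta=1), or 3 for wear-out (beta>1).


beta = 1.78
Compare beta to 1:
beta < 1 => infant mortality (phase 1)
beta = 1 => useful life (phase 2)
beta > 1 => wear-out (phase 3)
Since beta = 1.78, this is wear-out (increasing failure rate)
Phase = 3

3


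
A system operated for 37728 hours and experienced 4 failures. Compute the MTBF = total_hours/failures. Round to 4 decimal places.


total_hours = 37728
failures = 4
MTBF = 37728 / 4
MTBF = 9432.0

9432.0


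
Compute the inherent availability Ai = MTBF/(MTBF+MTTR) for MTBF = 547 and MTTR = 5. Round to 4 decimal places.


MTBF = 547
MTTR = 5
MTBF + MTTR = 552
Ai = 547 / 552
Ai = 0.9909

0.9909


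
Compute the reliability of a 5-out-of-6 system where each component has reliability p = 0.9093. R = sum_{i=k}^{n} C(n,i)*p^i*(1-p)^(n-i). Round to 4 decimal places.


k = 5, n = 6, p = 0.9093
i=5: C(6,5)=6 * 0.9093^5 * 0.0907^1 = 0.3383
i=6: C(6,6)=1 * 0.9093^6 * 0.0907^0 = 0.5653
R = sum of terms = 0.9035

0.9035


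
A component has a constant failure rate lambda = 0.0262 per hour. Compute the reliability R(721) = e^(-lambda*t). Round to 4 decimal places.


lambda = 0.0262
t = 721
lambda * t = 18.8902
R(t) = e^(-18.8902)
R(t) = 0.0

0.0


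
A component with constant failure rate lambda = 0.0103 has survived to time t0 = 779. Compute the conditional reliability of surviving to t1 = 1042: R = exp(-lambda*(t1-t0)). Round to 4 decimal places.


lambda = 0.0103
t0 = 779, t1 = 1042
t1 - t0 = 263
lambda * (t1-t0) = 0.0103 * 263 = 2.7089
R = exp(-2.7089)
R = 0.0666

0.0666


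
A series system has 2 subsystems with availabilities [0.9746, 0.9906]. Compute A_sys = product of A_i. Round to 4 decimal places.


Subsystems: [0.9746, 0.9906]
After subsystem 1 (A=0.9746): product = 0.9746
After subsystem 2 (A=0.9906): product = 0.9654
A_sys = 0.9654

0.9654


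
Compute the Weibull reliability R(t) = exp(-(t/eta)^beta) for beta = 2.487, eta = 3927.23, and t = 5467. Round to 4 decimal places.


beta = 2.487, eta = 3927.23, t = 5467
t/eta = 5467 / 3927.23 = 1.3921
(t/eta)^beta = 1.3921^2.487 = 2.2766
R(t) = exp(-2.2766)
R(t) = 0.1026

0.1026


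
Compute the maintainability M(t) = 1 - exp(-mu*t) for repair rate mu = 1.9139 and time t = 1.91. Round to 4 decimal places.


mu = 1.9139, t = 1.91
mu * t = 1.9139 * 1.91 = 3.6555
exp(-3.6555) = 0.0258
M(t) = 1 - 0.0258
M(t) = 0.9742

0.9742


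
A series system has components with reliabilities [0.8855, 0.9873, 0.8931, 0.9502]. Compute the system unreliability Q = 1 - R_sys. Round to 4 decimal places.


Components: [0.8855, 0.9873, 0.8931, 0.9502]
After component 1: product = 0.8855
After component 2: product = 0.8743
After component 3: product = 0.7808
After component 4: product = 0.7419
R_sys = 0.7419
Q = 1 - 0.7419 = 0.2581

0.2581


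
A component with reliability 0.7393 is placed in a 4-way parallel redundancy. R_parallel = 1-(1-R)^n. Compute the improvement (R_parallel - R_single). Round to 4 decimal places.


R_single = 0.7393, n = 4
1 - R_single = 0.2607
(1 - R_single)^n = 0.2607^4 = 0.0046
R_parallel = 1 - 0.0046 = 0.9954
Improvement = 0.9954 - 0.7393
Improvement = 0.2561

0.2561


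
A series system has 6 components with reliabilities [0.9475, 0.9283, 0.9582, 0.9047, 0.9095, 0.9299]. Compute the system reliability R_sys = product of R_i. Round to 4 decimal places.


Components: [0.9475, 0.9283, 0.9582, 0.9047, 0.9095, 0.9299]
After component 1 (R=0.9475): product = 0.9475
After component 2 (R=0.9283): product = 0.8796
After component 3 (R=0.9582): product = 0.8428
After component 4 (R=0.9047): product = 0.7625
After component 5 (R=0.9095): product = 0.6935
After component 6 (R=0.9299): product = 0.6449
R_sys = 0.6449

0.6449


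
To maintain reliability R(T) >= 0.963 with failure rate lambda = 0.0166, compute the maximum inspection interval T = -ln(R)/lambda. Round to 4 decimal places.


R_target = 0.963
lambda = 0.0166
-ln(0.963) = 0.0377
T = 0.0377 / 0.0166
T = 2.2712

2.2712


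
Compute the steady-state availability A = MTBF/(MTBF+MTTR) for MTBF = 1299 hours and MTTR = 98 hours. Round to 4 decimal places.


MTBF = 1299
MTTR = 98
MTBF + MTTR = 1397
A = 1299 / 1397
A = 0.9298

0.9298


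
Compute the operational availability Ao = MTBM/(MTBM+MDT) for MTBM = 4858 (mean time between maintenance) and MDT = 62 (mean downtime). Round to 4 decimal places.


MTBM = 4858
MDT = 62
MTBM + MDT = 4920
Ao = 4858 / 4920
Ao = 0.9874

0.9874
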